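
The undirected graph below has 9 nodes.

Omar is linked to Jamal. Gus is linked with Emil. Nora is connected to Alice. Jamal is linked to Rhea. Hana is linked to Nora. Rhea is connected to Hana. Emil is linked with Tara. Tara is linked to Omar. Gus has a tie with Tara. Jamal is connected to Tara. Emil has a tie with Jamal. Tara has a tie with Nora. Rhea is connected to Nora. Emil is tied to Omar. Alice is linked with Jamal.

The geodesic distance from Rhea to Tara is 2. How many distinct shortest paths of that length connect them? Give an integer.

2

The shortest distance is 2. The length-2 paths are: Rhea–Nora–Tara; Rhea–Jamal–Tara.
That gives 2 distinct shortest paths.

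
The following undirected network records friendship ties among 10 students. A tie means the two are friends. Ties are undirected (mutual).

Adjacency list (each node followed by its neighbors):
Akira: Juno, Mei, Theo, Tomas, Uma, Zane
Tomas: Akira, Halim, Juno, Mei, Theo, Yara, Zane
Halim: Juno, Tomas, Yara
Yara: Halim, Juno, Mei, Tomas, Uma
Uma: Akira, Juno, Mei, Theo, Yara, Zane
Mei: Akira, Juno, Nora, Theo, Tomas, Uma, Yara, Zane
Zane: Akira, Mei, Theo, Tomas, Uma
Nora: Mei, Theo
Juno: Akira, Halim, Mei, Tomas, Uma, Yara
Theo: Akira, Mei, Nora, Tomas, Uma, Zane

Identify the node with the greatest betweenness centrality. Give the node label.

Unnormalized betweenness of each node: Akira:2/3, Halim:0, Juno:2, Mei:19/3, Nora:0, Theo:29/12, Tomas:19/4, Uma:17/12, Yara:5/4, Zane:1/6.
Mei has the largest value, 19/3, making it the main broker — the node through which the most shortest paths run.

Mei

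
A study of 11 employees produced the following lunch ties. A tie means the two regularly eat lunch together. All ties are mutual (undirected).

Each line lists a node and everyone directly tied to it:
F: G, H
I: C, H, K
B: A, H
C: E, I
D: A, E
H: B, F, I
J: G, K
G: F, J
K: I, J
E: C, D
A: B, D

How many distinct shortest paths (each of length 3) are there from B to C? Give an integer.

The shortest distance is 3, and the only length-3 path is B–H–I–C. So there is exactly 1 shortest path.

1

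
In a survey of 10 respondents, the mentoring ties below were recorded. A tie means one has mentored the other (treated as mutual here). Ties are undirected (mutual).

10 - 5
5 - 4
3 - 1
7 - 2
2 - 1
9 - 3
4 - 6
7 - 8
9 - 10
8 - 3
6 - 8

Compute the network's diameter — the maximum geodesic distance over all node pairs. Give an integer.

5

Eccentricity of each node (its greatest distance to any other): 1:4, 2:5, 3:3, 4:4, 5:5, 6:3, 7:4, 8:3, 9:3, 10:4.
The maximum eccentricity is 5, realized for instance by the pair 2–5 via 2 – 1 – 3 – 9 – 10 – 5. So the diameter is 5.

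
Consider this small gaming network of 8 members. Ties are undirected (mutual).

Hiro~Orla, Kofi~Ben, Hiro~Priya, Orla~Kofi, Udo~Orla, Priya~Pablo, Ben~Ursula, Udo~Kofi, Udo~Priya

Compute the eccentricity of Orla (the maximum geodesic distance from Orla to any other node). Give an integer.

Distances from Orla: Ben:2, Hiro:1, Kofi:1, Pablo:3, Priya:2, Udo:1, Ursula:3.
The largest is 3 (to Pablo and Ursula), so the eccentricity of Orla is 3.

3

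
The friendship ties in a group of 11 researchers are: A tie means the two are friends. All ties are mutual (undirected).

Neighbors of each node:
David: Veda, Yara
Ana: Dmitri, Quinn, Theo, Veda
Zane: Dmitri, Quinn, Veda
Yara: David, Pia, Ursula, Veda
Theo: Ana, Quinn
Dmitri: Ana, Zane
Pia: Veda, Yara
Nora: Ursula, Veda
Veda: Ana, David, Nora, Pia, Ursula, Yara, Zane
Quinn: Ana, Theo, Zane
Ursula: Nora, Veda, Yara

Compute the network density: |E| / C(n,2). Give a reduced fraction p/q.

17/55

There are 17 edges and 11 nodes, so the maximum possible is C(11,2) = 55.
Density = 17/55.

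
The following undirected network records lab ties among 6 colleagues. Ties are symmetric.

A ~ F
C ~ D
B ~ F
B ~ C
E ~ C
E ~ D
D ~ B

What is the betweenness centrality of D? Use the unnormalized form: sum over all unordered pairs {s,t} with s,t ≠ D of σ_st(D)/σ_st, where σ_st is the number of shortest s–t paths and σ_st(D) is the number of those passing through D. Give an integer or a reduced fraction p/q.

3/2

Pairs whose geodesics pass through D — A–E: 1/2; B–E: 1/2; E–F: 1/2.
All other pairs contribute 0.
Summing the contributions gives betweenness(D) = 3/2.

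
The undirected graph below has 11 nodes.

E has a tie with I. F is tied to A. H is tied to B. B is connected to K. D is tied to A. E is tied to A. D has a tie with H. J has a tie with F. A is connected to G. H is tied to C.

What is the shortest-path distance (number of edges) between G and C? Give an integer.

One shortest route is G – A – D – H – C, which uses 4 edges, and at distance 3 from G we only reach {H, I, J}, which does not include C. So d(G,C) = 4.

4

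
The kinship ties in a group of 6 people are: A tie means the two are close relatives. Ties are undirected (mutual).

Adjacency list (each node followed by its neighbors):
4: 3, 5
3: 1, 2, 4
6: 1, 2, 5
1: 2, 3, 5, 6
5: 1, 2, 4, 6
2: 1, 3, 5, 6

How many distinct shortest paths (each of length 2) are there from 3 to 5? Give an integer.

The shortest distance is 2. The length-2 paths are: 3–4–5; 3–2–5; 3–1–5.
That gives 3 distinct shortest paths.

3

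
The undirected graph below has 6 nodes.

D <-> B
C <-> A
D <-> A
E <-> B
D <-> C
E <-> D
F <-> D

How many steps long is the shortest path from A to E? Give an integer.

2

One shortest route is A – D – E, which uses 2 edges, and A and E are not directly tied, so nothing shorter exists. So d(A,E) = 2.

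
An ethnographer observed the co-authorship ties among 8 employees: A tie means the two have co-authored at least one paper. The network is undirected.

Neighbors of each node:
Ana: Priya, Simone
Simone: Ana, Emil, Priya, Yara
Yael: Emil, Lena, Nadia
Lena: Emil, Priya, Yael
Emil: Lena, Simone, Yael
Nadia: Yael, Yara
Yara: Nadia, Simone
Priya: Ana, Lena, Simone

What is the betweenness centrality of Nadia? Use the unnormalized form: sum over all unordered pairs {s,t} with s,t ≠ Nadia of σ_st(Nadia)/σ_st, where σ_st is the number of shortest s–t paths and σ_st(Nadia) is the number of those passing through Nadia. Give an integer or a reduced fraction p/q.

Pairs whose geodesics pass through Nadia — Yara–Yael: 1; Yara–Lena: 1/3.
All other pairs contribute 0.
Summing the contributions gives betweenness(Nadia) = 4/3.

4/3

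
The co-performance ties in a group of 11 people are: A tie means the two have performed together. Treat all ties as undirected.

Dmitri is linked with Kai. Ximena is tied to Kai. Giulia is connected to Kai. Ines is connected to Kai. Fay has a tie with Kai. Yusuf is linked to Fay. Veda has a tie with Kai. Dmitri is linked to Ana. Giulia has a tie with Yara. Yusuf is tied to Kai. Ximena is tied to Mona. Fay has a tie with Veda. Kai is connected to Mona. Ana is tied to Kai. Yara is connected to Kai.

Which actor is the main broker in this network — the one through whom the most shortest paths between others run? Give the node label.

Unnormalized betweenness of each node: Ana:0, Dmitri:0, Fay:1/2, Giulia:0, Ines:0, Kai:79/2, Mona:0, Veda:0, Ximena:0, Yara:0, Yusuf:0.
Kai has the largest value, 79/2, making it the main broker — the node through which the most shortest paths run.

Kai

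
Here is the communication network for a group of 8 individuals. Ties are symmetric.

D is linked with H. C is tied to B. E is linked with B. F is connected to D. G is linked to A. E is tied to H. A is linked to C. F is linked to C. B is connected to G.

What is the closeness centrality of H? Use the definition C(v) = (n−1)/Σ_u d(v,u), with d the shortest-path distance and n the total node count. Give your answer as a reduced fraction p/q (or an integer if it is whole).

Distances from H: A:4, B:2, C:3, D:1, E:1, F:2, G:3. Sum = 16.
n = 8, so closeness = 7/16.

7/16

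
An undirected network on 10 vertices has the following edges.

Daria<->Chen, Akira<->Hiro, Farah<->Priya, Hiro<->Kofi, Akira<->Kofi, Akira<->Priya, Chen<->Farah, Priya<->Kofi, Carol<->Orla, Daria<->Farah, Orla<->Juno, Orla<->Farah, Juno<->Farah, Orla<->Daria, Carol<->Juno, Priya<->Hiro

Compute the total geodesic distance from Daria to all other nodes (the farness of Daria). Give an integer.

18

Distances from Daria: Akira:3, Carol:2, Chen:1, Farah:1, Hiro:3, Juno:2, Kofi:3, Orla:1, Priya:2.
Sum = 3 + 2 + 1 + 1 + 3 + 2 + 3 + 1 + 2 = 18.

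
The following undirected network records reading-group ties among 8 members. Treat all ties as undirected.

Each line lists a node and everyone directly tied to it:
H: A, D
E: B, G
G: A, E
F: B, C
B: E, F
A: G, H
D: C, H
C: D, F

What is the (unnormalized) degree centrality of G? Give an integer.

2

G is directly tied to A and E. That is 2 neighbors, so the degree of G is 2.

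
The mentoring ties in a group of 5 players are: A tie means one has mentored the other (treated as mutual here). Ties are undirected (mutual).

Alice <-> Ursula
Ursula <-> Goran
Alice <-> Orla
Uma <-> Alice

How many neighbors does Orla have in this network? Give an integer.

1

Orla is directly tied to Alice. That is 1 neighbor, so the degree of Orla is 1.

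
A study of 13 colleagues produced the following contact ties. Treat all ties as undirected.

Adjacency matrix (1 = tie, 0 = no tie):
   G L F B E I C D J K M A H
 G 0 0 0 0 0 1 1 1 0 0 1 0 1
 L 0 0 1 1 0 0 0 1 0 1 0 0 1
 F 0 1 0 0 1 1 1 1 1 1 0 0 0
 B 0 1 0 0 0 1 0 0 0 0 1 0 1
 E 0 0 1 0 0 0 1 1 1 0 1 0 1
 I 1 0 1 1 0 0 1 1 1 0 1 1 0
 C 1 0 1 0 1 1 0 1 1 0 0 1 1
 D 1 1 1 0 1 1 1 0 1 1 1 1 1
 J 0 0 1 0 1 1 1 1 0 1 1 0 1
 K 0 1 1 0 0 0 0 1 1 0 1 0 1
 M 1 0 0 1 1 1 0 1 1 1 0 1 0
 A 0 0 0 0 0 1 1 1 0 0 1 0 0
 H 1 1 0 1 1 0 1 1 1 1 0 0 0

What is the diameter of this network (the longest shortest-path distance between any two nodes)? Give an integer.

2

Eccentricity of each node (its greatest distance to any other): A:2, B:2, C:2, D:2, E:2, F:2, G:2, H:2, I:2, J:2, K:2, L:2, M:2.
The maximum eccentricity is 2, realized for instance by the pair G–L via G – D – L. So the diameter is 2.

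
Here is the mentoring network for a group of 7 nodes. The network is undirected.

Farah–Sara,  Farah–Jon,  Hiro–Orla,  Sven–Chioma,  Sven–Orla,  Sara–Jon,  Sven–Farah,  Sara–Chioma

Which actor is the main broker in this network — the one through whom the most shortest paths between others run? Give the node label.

Sven

Unnormalized betweenness of each node: Chioma:3/2, Farah:9/2, Hiro:0, Jon:0, Orla:5, Sara:3/2, Sven:17/2.
Sven has the largest value, 17/2, making it the main broker — the node through which the most shortest paths run.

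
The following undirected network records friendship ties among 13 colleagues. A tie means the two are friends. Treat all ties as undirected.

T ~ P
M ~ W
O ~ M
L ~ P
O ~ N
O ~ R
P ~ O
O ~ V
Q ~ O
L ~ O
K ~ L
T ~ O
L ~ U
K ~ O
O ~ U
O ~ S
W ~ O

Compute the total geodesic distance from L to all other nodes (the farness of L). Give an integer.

Distances from L: K:1, M:2, N:2, O:1, P:1, Q:2, R:2, S:2, T:2, U:1, V:2, W:2.
Sum = 1 + 2 + 2 + 1 + 1 + 2 + 2 + 2 + 2 + 1 + 2 + 2 = 20.

20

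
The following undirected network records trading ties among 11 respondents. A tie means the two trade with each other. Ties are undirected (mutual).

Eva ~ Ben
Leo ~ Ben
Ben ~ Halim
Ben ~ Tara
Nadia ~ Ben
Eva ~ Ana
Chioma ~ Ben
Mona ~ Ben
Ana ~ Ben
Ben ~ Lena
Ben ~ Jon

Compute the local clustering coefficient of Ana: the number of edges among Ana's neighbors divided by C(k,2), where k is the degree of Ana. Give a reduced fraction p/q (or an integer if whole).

1

Ana's neighbors: Ben and Eva (k = 2).
Possible neighbor pairs: C(2,2) = 1. Edges among them: Ben–Eva → e = 1.
Clustering(Ana) = 1/1.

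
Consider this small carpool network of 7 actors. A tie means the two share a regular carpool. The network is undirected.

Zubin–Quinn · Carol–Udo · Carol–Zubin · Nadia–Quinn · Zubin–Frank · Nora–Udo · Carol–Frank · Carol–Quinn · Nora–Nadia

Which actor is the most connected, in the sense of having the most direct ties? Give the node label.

Degrees — Carol:4, Frank:2, Nadia:2, Nora:2, Quinn:3, Udo:2, Zubin:3.
The maximum is 4, attained only by Carol.

Carol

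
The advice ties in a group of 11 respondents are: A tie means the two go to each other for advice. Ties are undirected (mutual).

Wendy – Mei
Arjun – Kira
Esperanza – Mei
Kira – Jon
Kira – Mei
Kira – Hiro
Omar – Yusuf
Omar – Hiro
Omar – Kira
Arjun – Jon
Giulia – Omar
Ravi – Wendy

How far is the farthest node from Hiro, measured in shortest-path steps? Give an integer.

Distances from Hiro: Arjun:2, Esperanza:3, Giulia:2, Jon:2, Kira:1, Mei:2, Omar:1, Ravi:4, Wendy:3, Yusuf:2.
The largest is 4 (to Ravi), so the eccentricity of Hiro is 4.

4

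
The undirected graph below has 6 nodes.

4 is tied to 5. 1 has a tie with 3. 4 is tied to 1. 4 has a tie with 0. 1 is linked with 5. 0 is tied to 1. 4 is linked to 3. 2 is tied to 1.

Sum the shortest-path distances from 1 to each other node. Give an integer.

Distances from 1: 0:1, 2:1, 3:1, 4:1, 5:1.
Sum = 1 + 1 + 1 + 1 + 1 = 5.

5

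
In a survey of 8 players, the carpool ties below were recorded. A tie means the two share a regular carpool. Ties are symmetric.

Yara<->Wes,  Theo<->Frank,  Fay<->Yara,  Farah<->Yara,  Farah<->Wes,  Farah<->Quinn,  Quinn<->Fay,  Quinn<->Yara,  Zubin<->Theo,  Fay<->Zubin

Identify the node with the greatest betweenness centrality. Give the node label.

Unnormalized betweenness of each node: Farah:1/2, Fay:12, Frank:0, Quinn:2, Theo:6, Wes:0, Yara:13/2, Zubin:10.
Fay has the largest value, 12, making it the main broker — the node through which the most shortest paths run.

Fay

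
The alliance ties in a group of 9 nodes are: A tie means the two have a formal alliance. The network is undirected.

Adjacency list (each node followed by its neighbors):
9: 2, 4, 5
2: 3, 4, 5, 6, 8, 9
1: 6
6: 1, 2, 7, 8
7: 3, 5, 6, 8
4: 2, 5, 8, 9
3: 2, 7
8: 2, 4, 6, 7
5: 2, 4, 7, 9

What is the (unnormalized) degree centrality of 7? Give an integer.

7 is directly tied to 3, 5, 6, and 8. That is 4 neighbors, so the degree of 7 is 4.

4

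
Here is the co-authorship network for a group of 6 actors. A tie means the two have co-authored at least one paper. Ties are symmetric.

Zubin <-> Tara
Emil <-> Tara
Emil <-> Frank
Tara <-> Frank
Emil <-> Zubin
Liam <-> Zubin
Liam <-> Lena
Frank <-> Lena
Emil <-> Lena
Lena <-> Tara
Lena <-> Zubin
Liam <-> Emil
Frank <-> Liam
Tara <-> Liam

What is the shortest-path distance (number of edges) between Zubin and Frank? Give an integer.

One shortest route is Zubin – Lena – Frank, which uses 2 edges, and Zubin and Frank are not directly tied, so nothing shorter exists. So d(Zubin,Frank) = 2.

2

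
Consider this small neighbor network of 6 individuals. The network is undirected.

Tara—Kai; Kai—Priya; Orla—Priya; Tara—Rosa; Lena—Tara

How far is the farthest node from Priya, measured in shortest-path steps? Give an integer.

3

Distances from Priya: Kai:1, Lena:3, Orla:1, Rosa:3, Tara:2.
The largest is 3 (to Rosa and Lena), so the eccentricity of Priya is 3.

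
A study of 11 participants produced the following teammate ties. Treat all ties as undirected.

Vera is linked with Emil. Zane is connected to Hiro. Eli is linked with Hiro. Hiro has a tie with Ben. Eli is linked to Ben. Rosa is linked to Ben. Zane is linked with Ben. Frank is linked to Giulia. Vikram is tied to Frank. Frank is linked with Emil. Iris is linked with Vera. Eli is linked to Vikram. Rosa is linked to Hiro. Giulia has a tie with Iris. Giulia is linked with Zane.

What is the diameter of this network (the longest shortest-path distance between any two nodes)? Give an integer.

5

Eccentricity of each node (its greatest distance to any other): Ben:4, Eli:4, Emil:5, Frank:4, Giulia:3, Hiro:4, Iris:4, Rosa:5, Vera:5, Vikram:3, Zane:3.
The maximum eccentricity is 5, realized for instance by the pair Emil–Rosa via Emil – Frank – Vikram – Eli – Ben – Rosa. So the diameter is 5.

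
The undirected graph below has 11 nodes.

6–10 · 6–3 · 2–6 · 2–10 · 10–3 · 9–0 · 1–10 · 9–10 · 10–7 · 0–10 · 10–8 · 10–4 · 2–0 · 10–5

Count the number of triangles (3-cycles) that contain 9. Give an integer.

1

9's neighbors: 0 and 10.
Neighbor pairs that are themselves tied: 9–0–10. Each forms one triangle with 9, for 1 in total.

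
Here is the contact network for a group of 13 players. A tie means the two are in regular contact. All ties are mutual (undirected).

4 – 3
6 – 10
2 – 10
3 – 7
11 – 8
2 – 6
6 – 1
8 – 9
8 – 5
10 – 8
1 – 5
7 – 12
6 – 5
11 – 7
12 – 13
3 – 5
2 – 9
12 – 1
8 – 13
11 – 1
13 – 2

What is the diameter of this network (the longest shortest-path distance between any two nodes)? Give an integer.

Eccentricity of each node (its greatest distance to any other): 1:3, 2:4, 3:3, 4:4, 5:2, 6:3, 7:3, 8:3, 9:4, 10:4, 11:3, 12:3, 13:4.
The maximum eccentricity is 4, realized for instance by the pair 2–4 via 2 – 6 – 5 – 3 – 4. So the diameter is 4.

4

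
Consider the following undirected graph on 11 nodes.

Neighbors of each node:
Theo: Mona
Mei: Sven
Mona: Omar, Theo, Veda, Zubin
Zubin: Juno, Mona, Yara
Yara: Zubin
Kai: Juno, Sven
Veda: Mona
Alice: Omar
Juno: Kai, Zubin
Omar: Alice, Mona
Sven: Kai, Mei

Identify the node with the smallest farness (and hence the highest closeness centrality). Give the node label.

Farness (sum of distances to all others) for each node — Alice:38, Juno:24, Kai:29, Mei:45, Mona:22, Omar:29, Sven:36, Theo:31, Veda:31, Yara:30, Zubin:21.
The smallest farness is 21, for Zubin, so Zubin has the highest closeness.

Zubin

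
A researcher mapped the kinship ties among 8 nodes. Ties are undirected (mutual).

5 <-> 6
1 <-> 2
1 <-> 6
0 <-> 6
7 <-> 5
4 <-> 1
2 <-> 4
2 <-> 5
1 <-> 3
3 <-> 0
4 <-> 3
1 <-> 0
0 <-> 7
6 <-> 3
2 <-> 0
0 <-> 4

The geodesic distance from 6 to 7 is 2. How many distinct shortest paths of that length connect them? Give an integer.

2

The shortest distance is 2. The length-2 paths are: 6–5–7; 6–0–7.
That gives 2 distinct shortest paths.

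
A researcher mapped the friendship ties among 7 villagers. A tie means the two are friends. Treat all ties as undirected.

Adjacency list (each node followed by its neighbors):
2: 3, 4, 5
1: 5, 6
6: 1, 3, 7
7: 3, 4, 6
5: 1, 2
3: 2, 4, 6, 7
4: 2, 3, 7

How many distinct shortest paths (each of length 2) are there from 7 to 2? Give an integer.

2

The shortest distance is 2. The length-2 paths are: 7–4–2; 7–3–2.
That gives 2 distinct shortest paths.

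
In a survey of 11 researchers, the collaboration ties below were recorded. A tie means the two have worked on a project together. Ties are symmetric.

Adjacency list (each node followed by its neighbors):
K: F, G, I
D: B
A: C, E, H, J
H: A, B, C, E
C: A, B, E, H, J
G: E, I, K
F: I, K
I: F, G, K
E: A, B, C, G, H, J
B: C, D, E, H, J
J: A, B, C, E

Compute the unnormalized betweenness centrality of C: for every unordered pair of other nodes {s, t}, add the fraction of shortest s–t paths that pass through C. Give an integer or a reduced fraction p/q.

3/4

Pairs whose geodesics pass through C — B–A: 1/4; D–A: 1/4; J–H: 1/4.
All other pairs contribute 0.
Summing the contributions gives betweenness(C) = 3/4.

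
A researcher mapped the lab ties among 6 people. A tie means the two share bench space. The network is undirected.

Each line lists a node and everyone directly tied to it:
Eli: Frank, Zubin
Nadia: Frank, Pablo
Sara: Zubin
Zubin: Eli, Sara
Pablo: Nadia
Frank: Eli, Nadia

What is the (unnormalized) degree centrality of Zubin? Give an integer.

Zubin is directly tied to Eli and Sara. That is 2 neighbors, so the degree of Zubin is 2.

2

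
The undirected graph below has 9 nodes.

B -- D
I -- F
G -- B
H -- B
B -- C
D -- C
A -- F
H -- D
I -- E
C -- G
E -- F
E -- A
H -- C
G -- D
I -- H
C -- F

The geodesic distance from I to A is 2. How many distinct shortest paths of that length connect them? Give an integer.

The shortest distance is 2. The length-2 paths are: I–E–A; I–F–A.
That gives 2 distinct shortest paths.

2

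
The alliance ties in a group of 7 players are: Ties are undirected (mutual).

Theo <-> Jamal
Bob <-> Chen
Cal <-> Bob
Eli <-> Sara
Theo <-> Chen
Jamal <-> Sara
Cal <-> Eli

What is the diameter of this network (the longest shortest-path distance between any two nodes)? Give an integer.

3

Eccentricity of each node (its greatest distance to any other): Bob:3, Cal:3, Chen:3, Eli:3, Jamal:3, Sara:3, Theo:3.
The maximum eccentricity is 3, realized for instance by the pair Bob–Sara via Bob – Cal – Eli – Sara. So the diameter is 3.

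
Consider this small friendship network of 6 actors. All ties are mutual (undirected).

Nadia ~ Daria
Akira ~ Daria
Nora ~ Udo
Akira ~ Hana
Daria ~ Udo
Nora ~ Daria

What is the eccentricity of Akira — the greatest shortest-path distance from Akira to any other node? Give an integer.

2

Distances from Akira: Daria:1, Hana:1, Nadia:2, Nora:2, Udo:2.
The largest is 2 (to Udo, Nadia, and Nora), so the eccentricity of Akira is 2.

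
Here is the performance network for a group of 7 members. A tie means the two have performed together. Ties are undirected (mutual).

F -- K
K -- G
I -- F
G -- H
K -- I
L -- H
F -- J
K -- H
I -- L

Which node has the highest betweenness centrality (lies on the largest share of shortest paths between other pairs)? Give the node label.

K

Unnormalized betweenness of each node: F:5, G:0, H:3/2, I:5/2, J:0, K:11/2, L:1/2.
K has the largest value, 11/2, making it the main broker — the node through which the most shortest paths run.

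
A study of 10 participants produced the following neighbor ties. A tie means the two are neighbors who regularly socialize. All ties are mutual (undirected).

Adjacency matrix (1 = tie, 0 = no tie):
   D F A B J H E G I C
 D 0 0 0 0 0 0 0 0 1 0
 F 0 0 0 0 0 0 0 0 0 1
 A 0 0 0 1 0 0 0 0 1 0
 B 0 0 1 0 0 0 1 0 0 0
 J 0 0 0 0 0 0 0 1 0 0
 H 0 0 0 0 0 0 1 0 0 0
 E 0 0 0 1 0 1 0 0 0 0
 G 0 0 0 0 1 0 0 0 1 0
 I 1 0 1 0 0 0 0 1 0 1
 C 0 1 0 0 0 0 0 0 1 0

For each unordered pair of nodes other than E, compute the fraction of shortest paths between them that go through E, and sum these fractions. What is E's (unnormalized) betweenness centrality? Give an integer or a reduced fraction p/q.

Pairs whose geodesics pass through E — D–H: 1; F–H: 1; A–H: 1; B–H: 1; J–H: 1; H–G: 1; H–I: 1; H–C: 1.
All other pairs contribute 0.
Summing the contributions gives betweenness(E) = 8.

8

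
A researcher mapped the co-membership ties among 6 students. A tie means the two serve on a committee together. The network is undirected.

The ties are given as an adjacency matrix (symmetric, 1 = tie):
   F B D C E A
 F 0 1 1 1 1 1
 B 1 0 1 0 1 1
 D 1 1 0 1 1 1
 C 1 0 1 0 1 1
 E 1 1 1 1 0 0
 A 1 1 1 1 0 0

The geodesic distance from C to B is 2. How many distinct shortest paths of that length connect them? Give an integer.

The shortest distance is 2. The length-2 paths are: C–F–B; C–D–B; C–E–B; C–A–B.
That gives 4 distinct shortest paths.

4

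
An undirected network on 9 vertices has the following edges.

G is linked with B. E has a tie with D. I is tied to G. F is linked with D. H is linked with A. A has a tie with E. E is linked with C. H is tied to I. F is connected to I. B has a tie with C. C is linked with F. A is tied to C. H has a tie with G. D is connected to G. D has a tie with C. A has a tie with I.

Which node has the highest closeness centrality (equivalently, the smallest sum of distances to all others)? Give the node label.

C

Farness (sum of distances to all others) for each node — A:12, B:14, C:11, D:12, E:13, F:13, G:12, H:13, I:12.
The smallest farness is 11, for C, so C has the highest closeness.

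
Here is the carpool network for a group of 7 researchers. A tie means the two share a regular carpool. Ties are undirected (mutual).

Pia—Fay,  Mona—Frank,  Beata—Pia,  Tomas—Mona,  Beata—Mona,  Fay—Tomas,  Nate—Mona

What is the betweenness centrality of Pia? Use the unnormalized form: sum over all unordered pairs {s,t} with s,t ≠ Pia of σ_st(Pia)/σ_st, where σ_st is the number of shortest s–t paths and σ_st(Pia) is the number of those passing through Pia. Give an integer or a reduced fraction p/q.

Pairs whose geodesics pass through Pia — Beata–Fay: 1.
All other pairs contribute 0.
Summing the contributions gives betweenness(Pia) = 1.

1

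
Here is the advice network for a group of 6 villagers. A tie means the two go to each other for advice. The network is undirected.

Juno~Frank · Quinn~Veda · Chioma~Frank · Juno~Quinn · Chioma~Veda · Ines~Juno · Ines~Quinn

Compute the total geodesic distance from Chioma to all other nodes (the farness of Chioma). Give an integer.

9

Distances from Chioma: Frank:1, Ines:3, Juno:2, Quinn:2, Veda:1.
Sum = 1 + 3 + 2 + 2 + 1 = 9.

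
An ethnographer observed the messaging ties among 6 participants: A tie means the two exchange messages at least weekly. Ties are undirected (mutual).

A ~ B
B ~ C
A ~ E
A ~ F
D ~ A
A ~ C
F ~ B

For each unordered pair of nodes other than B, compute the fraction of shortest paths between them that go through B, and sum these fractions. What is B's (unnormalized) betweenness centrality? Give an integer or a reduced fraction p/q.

Pairs whose geodesics pass through B — C–F: 1/2.
All other pairs contribute 0.
Summing the contributions gives betweenness(B) = 1/2.

1/2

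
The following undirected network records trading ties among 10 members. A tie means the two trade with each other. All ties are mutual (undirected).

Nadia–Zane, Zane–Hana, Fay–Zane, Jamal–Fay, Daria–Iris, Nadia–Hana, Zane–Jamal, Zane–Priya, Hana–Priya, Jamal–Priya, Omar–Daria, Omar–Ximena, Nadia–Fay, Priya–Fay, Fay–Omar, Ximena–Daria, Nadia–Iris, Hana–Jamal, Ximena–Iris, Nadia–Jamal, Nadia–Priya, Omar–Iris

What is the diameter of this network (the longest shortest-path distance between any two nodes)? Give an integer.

Eccentricity of each node (its greatest distance to any other): Daria:3, Fay:2, Hana:3, Iris:2, Jamal:3, Nadia:2, Omar:3, Priya:3, Ximena:3, Zane:3.
The maximum eccentricity is 3, realized for instance by the pair Hana–Ximena via Hana – Nadia – Iris – Ximena. So the diameter is 3.

3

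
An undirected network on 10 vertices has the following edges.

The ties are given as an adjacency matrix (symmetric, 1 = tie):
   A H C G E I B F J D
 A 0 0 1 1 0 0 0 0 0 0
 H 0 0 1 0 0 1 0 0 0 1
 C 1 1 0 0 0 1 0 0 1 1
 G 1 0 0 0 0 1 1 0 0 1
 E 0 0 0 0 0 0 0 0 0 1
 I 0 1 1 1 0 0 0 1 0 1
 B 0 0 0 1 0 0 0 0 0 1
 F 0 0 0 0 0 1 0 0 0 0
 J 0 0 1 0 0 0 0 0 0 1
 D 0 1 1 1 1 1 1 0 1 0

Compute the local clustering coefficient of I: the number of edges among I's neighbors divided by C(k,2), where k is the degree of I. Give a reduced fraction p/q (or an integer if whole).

2/5

I's neighbors: C, D, F, G, and H (k = 5).
Possible neighbor pairs: C(5,2) = 10. Edges among them: C–D, C–H, D–G, D–H → e = 4.
Clustering(I) = 4/10 = 2/5.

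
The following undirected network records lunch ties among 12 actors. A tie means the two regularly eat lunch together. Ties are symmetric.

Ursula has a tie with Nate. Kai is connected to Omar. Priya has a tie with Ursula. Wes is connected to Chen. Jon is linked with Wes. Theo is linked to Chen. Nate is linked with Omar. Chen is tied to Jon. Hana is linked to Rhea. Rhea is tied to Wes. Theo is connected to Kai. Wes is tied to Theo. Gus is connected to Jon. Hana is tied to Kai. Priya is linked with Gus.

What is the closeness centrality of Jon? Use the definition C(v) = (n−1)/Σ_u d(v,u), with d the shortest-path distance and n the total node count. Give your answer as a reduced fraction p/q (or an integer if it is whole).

Distances from Jon: Chen:1, Gus:1, Hana:3, Kai:3, Nate:4, Omar:4, Priya:2, Rhea:2, Theo:2, Ursula:3, Wes:1. Sum = 26.
n = 12, so closeness = 11/26.

11/26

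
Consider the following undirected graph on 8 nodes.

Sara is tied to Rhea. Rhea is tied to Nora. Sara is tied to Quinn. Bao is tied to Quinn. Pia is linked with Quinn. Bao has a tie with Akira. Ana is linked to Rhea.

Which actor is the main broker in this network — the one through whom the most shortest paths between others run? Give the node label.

Quinn

Unnormalized betweenness of each node: Akira:0, Ana:0, Bao:6, Nora:0, Pia:0, Quinn:14, Rhea:11, Sara:12.
Quinn has the largest value, 14, making it the main broker — the node through which the most shortest paths run.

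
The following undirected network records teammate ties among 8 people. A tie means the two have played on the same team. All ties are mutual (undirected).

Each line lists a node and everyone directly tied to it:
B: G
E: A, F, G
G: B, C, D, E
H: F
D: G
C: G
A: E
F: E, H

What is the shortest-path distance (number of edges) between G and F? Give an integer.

One shortest route is G – E – F, which uses 2 edges, and G and F are not directly tied, so nothing shorter exists. So d(G,F) = 2.

2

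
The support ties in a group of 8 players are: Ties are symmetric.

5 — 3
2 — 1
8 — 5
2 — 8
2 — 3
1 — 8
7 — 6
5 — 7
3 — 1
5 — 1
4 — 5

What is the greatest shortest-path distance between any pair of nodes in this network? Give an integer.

Eccentricity of each node (its greatest distance to any other): 1:3, 2:4, 3:3, 4:3, 5:2, 6:4, 7:3, 8:3.
The maximum eccentricity is 4, realized for instance by the pair 6–2 via 6 – 7 – 5 – 8 – 2. So the diameter is 4.

4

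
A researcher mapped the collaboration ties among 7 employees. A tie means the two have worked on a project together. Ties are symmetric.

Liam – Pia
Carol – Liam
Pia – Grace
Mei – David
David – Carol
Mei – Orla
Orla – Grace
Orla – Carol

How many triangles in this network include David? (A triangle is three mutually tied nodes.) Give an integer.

0

David's neighbors are Carol and Mei, but none of them are tied to each other, so no triangle contains David.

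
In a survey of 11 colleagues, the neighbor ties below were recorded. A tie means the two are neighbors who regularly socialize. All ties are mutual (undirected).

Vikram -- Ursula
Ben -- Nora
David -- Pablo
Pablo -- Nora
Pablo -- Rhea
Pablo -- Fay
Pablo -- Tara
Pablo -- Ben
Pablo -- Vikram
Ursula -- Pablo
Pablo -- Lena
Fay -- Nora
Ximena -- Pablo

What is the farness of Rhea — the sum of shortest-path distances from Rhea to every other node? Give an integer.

Distances from Rhea: Ben:2, David:2, Fay:2, Lena:2, Nora:2, Pablo:1, Tara:2, Ursula:2, Vikram:2, Ximena:2.
Sum = 2 + 2 + 2 + 2 + 2 + 1 + 2 + 2 + 2 + 2 = 19.

19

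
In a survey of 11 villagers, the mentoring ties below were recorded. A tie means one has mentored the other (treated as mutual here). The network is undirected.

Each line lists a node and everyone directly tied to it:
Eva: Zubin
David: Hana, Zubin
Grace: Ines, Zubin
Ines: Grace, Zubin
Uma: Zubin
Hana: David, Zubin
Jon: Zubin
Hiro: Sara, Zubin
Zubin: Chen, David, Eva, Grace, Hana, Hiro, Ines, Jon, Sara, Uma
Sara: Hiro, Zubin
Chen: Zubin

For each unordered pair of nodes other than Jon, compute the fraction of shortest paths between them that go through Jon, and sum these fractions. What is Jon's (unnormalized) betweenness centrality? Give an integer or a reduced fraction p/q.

No shortest path between any pair of other nodes passes through Jon.
Summing the contributions gives betweenness(Jon) = 0.

0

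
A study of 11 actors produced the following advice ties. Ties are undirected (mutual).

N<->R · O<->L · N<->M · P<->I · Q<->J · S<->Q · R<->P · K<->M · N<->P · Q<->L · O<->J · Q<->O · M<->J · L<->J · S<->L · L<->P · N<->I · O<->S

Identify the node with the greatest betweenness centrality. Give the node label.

L

Unnormalized betweenness of each node: I:0, J:9, K:0, L:14, M:12, N:15/2, O:1, P:25/2, Q:1, R:0, S:0.
L has the largest value, 14, making it the main broker — the node through which the most shortest paths run.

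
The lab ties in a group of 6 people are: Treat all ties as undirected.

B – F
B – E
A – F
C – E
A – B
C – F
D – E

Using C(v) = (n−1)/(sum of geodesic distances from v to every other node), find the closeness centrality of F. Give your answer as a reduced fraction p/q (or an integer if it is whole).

5/8

Distances from F: A:1, B:1, C:1, D:3, E:2. Sum = 8.
n = 6, so closeness = 5/8.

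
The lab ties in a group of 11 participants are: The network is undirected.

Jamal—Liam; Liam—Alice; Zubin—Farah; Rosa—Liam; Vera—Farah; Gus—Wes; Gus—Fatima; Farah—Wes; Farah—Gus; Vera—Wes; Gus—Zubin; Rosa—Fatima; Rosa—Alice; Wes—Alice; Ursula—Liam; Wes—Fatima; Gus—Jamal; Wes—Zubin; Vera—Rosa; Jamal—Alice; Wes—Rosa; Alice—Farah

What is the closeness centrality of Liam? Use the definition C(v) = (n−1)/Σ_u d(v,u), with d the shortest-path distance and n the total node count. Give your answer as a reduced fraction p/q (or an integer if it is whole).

Distances from Liam: Alice:1, Farah:2, Fatima:2, Gus:2, Jamal:1, Rosa:1, Ursula:1, Vera:2, Wes:2, Zubin:3. Sum = 17.
n = 11, so closeness = 10/17.

10/17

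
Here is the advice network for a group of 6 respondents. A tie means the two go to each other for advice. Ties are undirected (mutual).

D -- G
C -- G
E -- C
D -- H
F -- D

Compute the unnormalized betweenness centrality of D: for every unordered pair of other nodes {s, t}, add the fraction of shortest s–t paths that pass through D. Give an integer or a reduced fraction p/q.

7

Pairs whose geodesics pass through D — C–H: 1; C–F: 1; G–H: 1; G–F: 1; E–H: 1; E–F: 1; H–F: 1.
All other pairs contribute 0.
Summing the contributions gives betweenness(D) = 7.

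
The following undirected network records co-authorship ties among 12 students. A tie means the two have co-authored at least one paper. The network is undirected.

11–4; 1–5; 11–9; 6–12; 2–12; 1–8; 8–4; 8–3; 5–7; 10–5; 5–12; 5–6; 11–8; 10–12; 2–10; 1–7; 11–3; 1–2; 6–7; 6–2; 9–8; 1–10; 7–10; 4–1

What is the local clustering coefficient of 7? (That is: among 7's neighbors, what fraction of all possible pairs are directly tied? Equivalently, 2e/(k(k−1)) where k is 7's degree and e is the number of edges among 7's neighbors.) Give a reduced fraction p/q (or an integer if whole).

7's neighbors: 1, 5, 6, and 10 (k = 4).
Possible neighbor pairs: C(4,2) = 6. Edges among them: 1–5, 1–10, 5–6, 5–10 → e = 4.
Clustering(7) = 4/6 = 2/3.

2/3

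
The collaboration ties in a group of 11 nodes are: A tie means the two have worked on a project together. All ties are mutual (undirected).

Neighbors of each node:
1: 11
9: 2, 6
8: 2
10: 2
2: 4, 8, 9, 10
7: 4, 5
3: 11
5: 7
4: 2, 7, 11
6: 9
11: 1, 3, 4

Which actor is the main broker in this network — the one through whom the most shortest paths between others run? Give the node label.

4

Unnormalized betweenness of each node: 1:0, 2:29, 3:0, 4:31, 5:0, 6:0, 7:9, 8:0, 9:9, 10:0, 11:17.
4 has the largest value, 31, making it the main broker — the node through which the most shortest paths run.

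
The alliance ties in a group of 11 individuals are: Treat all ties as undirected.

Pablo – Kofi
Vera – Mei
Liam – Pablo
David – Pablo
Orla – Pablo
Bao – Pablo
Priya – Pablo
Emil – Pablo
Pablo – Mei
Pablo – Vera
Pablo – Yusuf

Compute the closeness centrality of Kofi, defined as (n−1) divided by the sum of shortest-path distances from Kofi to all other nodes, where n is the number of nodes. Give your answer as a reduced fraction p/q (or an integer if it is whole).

10/19

Distances from Kofi: Bao:2, David:2, Emil:2, Liam:2, Mei:2, Orla:2, Pablo:1, Priya:2, Vera:2, Yusuf:2. Sum = 19.
n = 11, so closeness = 10/19.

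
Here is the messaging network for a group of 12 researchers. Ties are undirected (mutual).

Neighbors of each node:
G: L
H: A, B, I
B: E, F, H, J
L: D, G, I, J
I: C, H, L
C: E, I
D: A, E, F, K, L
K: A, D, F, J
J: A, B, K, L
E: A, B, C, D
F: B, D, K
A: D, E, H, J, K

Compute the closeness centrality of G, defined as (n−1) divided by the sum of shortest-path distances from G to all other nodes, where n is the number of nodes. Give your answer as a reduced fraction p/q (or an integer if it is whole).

Distances from G: A:3, B:3, C:3, D:2, E:3, F:3, H:3, I:2, J:2, K:3, L:1. Sum = 28.
n = 12, so closeness = 11/28.

11/28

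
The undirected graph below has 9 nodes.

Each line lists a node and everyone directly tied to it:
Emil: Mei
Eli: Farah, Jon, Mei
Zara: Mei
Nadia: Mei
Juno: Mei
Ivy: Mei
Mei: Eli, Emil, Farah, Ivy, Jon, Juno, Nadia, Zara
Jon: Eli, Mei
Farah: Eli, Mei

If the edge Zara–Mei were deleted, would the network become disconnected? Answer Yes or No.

Yes

Without the Zara–Mei edge there is no alternate route between Zara and Mei, so the network disconnects. It is a bridge.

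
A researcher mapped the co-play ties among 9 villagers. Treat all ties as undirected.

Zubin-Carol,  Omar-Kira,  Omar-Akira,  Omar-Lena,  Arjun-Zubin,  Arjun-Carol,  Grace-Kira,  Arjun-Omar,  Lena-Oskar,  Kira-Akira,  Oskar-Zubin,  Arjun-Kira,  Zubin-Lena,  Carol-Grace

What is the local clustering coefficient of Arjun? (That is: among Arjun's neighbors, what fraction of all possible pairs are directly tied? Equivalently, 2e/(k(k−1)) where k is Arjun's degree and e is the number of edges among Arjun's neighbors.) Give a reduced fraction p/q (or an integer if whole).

Arjun's neighbors: Carol, Kira, Omar, and Zubin (k = 4).
Possible neighbor pairs: C(4,2) = 6. Edges among them: Carol–Zubin, Kira–Omar → e = 2.
Clustering(Arjun) = 2/6 = 1/3.

1/3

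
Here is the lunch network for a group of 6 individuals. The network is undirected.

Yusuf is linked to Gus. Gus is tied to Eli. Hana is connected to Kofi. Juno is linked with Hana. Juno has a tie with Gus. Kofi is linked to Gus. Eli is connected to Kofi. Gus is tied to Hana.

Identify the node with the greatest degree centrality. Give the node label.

Gus

Degrees — Eli:2, Gus:5, Hana:3, Juno:2, Kofi:3, Yusuf:1.
The maximum is 5, attained only by Gus.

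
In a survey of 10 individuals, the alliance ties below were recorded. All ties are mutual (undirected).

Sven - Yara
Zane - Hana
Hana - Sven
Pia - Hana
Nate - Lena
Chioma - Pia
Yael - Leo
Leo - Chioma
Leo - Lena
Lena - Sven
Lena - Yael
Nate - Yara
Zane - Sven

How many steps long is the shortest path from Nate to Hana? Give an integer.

One shortest route is Nate – Yara – Sven – Hana, which uses 3 edges, and at distance 2 from Nate we only reach {Leo, Sven, Yael}, which does not include Hana. So d(Nate,Hana) = 3.

3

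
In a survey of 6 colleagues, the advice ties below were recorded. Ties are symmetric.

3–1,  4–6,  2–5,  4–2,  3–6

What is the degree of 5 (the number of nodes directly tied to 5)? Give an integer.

5 is directly tied to 2. That is 1 neighbor, so the degree of 5 is 1.

1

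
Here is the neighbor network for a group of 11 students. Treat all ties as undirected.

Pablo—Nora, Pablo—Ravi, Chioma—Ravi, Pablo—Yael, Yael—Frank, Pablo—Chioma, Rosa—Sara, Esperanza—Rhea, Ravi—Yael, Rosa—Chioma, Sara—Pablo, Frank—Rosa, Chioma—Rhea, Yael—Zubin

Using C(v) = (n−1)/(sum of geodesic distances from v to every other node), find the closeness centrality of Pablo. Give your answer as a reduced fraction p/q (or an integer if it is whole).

Distances from Pablo: Chioma:1, Esperanza:3, Frank:2, Nora:1, Ravi:1, Rhea:2, Rosa:2, Sara:1, Yael:1, Zubin:2. Sum = 16.
n = 11, so closeness = 10/16 = 5/8.

5/8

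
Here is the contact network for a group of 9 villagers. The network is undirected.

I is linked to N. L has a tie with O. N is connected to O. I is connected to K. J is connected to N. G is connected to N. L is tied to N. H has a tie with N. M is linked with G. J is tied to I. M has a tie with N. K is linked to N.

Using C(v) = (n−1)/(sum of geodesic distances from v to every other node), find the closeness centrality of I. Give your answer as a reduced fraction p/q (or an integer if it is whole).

Distances from I: G:2, H:2, J:1, K:1, L:2, M:2, N:1, O:2. Sum = 13.
n = 9, so closeness = 8/13.

8/13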